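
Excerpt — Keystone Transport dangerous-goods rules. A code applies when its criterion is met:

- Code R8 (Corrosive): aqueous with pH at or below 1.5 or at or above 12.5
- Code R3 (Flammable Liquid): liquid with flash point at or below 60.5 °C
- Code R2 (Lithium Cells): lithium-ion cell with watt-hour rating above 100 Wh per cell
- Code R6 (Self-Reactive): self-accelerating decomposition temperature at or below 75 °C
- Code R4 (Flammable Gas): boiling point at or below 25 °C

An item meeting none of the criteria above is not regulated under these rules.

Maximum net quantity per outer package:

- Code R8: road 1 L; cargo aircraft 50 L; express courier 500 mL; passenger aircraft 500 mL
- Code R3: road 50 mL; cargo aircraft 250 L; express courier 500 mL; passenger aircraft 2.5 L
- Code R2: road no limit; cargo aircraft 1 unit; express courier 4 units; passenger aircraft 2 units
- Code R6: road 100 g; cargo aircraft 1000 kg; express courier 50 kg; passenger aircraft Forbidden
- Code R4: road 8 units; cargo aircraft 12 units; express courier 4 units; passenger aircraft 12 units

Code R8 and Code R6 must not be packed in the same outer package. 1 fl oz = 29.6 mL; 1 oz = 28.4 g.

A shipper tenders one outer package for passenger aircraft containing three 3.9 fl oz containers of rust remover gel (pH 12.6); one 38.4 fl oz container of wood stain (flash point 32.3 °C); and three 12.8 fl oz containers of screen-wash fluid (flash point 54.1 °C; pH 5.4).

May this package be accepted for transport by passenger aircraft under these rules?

Yes

pH 12.6 meets the Code R8 criterion (Corrosive), so the rust remover gel is Code R8.
Flash point 32.3 °C meets the Code R3 criterion (Flammable Liquid), so the wood stain is Code R3.
Flash point 54.1 °C meets the Code R3 criterion (Flammable Liquid), so the screen-wash fluid is Code R3.
Code R8 quantity: three 3.9 fl oz containers = 346.32 mL.
346.32 mL ≤ 500 mL (passenger aircraft limit, Code R8) — within limit.
Code R3 net quantity: (one 38.4 fl oz container = 1136.64 mL) + (three 12.8 fl oz containers = 1136.64 mL) = 2273.28 mL.
2273.28 mL ≤ 2.5 L (passenger aircraft limit, Code R3) — within limit.
The segregation rule (Code R8 with Code R6) does not apply to Code R8 with Code R3.
Every hazard code is within its passenger aircraft limit and no segregation rule is violated.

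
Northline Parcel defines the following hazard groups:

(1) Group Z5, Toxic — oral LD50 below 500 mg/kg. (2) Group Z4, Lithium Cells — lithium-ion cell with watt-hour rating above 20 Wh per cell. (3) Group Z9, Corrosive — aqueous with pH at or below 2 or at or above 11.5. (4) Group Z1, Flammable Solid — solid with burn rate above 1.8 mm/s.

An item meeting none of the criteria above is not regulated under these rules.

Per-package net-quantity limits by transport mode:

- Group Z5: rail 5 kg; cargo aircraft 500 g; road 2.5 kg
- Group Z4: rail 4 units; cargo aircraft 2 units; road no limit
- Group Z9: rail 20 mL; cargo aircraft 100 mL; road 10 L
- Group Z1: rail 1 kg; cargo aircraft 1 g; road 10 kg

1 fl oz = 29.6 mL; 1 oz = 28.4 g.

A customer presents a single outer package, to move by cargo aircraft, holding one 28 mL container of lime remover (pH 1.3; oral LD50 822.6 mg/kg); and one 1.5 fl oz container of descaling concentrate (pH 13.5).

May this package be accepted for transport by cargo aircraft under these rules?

Yes

With pH 1.3 (≤ 2), the lime remover falls in Group Z9.
With pH 13.5 (≥ 11.5), the descaling concentrate falls in Group Z9.
Group Z9 net quantity: 28 mL + (one 1.5 fl oz container = 44.4 mL) = 72.4 mL.
72.4 mL ≤ 100 mL (cargo aircraft limit, Group Z9) — within limit.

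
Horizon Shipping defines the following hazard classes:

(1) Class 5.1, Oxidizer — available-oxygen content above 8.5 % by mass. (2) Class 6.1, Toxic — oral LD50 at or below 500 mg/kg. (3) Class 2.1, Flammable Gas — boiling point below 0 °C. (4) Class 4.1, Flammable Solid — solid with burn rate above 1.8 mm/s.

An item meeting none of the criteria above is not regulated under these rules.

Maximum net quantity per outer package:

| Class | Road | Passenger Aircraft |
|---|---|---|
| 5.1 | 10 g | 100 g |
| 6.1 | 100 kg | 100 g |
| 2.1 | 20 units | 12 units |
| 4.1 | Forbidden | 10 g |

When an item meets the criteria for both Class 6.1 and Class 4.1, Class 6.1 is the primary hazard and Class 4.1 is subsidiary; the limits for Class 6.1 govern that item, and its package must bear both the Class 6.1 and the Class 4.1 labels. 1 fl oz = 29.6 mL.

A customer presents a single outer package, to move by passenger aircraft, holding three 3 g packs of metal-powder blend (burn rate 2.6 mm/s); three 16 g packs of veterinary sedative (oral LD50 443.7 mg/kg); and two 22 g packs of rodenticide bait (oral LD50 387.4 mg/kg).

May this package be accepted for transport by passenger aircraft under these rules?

Yes

With burn rate 2.6 mm/s (> 1.8 mm/s), the metal-powder blend falls in Class 4.1.
With oral LD50 443.7 mg/kg (≤ 500 mg/kg), the veterinary sedative falls in Class 6.1.
With oral LD50 387.4 mg/kg (≤ 500 mg/kg), the rodenticide bait falls in Class 6.1.
Class 6.1 net quantity: (three 16 g packs = 48 g) + (two 22 g packs = 44 g) = 92 g.
That is within the Class 6.1 passenger aircraft limit of 100 g.
Class 4.1 quantity: three 3 g packs = 9 g.
That is within the Class 4.1 passenger aircraft limit of 10 g.
Every hazard class is within its passenger aircraft limit and no segregation rule is violated.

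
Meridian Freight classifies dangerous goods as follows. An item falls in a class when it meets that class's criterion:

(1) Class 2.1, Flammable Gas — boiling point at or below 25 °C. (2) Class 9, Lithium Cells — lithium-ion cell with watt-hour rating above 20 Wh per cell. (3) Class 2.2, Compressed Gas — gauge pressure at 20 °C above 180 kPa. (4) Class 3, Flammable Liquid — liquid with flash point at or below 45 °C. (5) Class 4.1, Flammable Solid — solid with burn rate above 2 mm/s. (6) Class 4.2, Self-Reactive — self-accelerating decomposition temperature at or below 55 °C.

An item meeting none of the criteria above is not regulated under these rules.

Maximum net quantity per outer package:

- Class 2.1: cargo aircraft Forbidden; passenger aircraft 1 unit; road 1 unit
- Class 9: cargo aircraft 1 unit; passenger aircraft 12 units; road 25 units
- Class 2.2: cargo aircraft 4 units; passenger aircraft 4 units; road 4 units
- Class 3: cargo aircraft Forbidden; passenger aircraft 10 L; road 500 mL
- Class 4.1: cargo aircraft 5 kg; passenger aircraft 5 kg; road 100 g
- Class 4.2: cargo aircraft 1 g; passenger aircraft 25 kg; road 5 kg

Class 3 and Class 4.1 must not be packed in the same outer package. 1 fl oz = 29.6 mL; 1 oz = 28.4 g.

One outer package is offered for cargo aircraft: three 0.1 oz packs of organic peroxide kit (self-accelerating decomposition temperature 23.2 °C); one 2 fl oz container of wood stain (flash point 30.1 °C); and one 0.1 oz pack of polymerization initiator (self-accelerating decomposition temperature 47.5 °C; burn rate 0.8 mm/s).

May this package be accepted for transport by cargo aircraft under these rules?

No

The organic peroxide kit has self-accelerating decomposition temperature 23.2 °C, which is ≤ 55 °C, so it is Class 4.2 (Self-Reactive).
With flash point 30.1 °C (≤ 45 °C), the wood stain falls in Class 3.
With self-accelerating decomposition temperature 47.5 °C (≤ 55 °C), the polymerization initiator falls in Class 4.2.
Total Class 4.2: (three 0.1 oz packs = 8.52 g) + (one 0.1 oz pack = 2.84 g) = 11.36 g.
That exceeds the Class 4.2 cargo aircraft limit of 1 g.
Class 3 quantity: one 2 fl oz container = 59.2 mL.
By cargo aircraft, Class 3 is Forbidden regardless of quantity.
The segregation rule (Class 3 with Class 4.1) does not apply to Class 4.2 with Class 3.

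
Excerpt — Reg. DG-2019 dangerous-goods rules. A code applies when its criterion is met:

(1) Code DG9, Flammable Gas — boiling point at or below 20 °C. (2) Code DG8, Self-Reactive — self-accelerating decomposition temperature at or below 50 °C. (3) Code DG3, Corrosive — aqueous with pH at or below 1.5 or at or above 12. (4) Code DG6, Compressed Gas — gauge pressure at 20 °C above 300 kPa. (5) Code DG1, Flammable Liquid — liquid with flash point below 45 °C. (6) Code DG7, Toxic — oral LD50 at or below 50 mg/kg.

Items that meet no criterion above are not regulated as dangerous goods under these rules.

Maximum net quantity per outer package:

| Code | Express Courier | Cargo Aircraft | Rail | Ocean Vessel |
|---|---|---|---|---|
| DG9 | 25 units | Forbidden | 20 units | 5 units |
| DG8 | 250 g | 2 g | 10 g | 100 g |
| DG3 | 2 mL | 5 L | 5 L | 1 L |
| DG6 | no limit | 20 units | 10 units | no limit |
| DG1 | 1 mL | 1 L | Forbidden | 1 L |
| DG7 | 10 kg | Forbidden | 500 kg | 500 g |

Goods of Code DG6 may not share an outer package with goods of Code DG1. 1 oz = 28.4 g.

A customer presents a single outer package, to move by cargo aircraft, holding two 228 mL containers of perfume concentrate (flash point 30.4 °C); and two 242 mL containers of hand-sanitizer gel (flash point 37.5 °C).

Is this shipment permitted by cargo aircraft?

With flash point 30.4 °C (< 45 °C), the perfume concentrate falls in Code DG1.
The hand-sanitizer gel has flash point 37.5 °C, which is < 45 °C, so it is Code DG1 (Flammable Liquid).
Code DG1 net quantity: (two 228 mL containers = 456 mL) + (two 242 mL containers = 484 mL) = 940 mL.
940 mL ≤ 1 L (cargo aircraft limit, Code DG1) — within limit.

Yes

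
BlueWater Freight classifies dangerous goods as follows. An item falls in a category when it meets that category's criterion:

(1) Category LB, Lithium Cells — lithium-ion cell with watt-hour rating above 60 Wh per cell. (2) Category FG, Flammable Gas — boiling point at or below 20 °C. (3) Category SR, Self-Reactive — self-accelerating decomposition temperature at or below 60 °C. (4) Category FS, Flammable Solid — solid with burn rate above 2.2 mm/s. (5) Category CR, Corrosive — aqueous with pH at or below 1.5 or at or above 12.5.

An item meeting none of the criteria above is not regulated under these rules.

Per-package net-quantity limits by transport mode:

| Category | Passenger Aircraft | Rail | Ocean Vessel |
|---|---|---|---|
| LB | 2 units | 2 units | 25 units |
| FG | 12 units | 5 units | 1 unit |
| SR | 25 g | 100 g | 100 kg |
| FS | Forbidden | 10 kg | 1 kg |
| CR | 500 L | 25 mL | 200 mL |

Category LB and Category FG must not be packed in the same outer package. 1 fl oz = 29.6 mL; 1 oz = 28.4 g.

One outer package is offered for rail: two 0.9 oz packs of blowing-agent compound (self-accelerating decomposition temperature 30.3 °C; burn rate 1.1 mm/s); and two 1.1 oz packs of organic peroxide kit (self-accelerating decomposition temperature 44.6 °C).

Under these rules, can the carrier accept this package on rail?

No

The blowing-agent compound has self-accelerating decomposition temperature 30.3 °C, which is ≤ 60 °C, so it is Category SR (Self-Reactive).
The organic peroxide kit has self-accelerating decomposition temperature 44.6 °C, which is ≤ 60 °C, so it is Category SR (Self-Reactive).
Category SR net quantity: (two 0.9 oz packs = 51.12 g) + (two 1.1 oz packs = 62.48 g) = 113.6 g.
That exceeds the Category SR rail limit of 100 g.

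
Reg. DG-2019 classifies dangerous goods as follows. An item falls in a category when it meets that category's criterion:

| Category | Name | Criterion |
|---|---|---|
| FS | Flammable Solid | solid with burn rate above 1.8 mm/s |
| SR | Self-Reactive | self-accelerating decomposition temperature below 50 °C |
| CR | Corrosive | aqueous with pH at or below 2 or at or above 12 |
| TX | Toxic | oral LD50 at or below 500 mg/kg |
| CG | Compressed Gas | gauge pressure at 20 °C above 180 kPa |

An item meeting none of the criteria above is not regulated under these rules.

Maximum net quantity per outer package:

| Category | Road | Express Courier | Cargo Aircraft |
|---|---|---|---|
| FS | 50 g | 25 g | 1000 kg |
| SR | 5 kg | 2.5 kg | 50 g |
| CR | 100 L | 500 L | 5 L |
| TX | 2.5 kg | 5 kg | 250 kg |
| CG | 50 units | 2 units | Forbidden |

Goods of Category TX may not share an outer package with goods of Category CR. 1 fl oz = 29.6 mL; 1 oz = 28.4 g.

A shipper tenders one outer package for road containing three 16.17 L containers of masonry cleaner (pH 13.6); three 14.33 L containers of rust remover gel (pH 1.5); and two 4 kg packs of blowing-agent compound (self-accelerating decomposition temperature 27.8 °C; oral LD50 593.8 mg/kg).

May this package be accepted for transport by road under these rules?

No

pH 13.6 meets the Category CR criterion (Corrosive), so the masonry cleaner is Category CR.
pH 1.5 meets the Category CR criterion (Corrosive), so the rust remover gel is Category CR.
Blowing-agent compound: self-accelerating decomposition temperature 27.8 °C < 50 °C → Category SR (Self-Reactive).
Category CR net quantity: (three 16.17 L containers = 48.51 L) + (three 14.33 L containers = 42.99 L) = 91.5 L.
91.5 L is within the road limit of 100 L for Category CR.
Category SR quantity: two 4 kg packs = 8 kg.
8 kg > 5 kg (road limit, Category SR) — over the limit.
The segregation rule (Category TX with Category CR) does not apply to Category CR with Category SR.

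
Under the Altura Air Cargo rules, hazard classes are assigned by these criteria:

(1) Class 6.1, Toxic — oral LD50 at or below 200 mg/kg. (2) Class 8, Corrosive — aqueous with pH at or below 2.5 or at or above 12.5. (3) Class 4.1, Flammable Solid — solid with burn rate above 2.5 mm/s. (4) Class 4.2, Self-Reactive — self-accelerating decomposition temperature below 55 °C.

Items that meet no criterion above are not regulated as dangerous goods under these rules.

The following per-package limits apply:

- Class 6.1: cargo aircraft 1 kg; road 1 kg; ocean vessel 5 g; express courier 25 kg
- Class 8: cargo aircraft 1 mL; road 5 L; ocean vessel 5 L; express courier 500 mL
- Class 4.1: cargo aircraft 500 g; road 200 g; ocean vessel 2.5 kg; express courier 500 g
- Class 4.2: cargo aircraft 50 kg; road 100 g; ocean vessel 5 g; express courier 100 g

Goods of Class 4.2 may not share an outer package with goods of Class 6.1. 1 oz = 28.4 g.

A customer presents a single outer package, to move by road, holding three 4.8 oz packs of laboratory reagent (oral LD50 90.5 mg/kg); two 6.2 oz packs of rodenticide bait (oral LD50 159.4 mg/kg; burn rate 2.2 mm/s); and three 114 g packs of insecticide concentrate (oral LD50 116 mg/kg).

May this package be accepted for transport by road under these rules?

No

Oral LD50 90.5 mg/kg meets the Class 6.1 criterion (Toxic), so the laboratory reagent is Class 6.1.
The rodenticide bait has oral LD50 159.4 mg/kg, which is ≤ 200 mg/kg, so it is Class 6.1 (Toxic).
Oral LD50 116 mg/kg meets the Class 6.1 criterion (Toxic), so the insecticide concentrate is Class 6.1.
Total Class 6.1: (three 4.8 oz packs = 408.96 g) + (two 6.2 oz packs = 352.16 g) + (three 114 g packs = 342 g) = 1103.12 g.
1103.12 g > 1 kg (road limit, Class 6.1) — over the limit.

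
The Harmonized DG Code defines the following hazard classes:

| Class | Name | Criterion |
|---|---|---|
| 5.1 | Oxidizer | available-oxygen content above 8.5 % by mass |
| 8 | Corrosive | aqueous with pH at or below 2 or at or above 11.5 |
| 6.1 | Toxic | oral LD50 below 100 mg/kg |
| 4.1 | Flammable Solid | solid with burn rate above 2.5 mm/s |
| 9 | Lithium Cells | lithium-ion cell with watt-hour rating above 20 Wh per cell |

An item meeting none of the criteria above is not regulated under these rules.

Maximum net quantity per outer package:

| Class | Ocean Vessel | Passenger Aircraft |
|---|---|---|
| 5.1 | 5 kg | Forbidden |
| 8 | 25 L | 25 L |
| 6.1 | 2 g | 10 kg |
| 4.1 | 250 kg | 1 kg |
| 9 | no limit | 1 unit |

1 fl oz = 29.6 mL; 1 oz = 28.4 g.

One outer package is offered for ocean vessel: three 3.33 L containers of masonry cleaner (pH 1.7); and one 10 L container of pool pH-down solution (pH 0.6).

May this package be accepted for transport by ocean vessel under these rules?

Yes

pH 1.7 meets the Class 8 criterion (Corrosive), so the masonry cleaner is Class 8.
The pool pH-down solution has pH 0.6, which is ≤ 2, so it is Class 8 (Corrosive).
Total Class 8: (three 3.33 L containers = 9.99 L) + 10 L = 19.99 L.
19.99 L ≤ 25 L (ocean vessel limit, Class 8) — within limit.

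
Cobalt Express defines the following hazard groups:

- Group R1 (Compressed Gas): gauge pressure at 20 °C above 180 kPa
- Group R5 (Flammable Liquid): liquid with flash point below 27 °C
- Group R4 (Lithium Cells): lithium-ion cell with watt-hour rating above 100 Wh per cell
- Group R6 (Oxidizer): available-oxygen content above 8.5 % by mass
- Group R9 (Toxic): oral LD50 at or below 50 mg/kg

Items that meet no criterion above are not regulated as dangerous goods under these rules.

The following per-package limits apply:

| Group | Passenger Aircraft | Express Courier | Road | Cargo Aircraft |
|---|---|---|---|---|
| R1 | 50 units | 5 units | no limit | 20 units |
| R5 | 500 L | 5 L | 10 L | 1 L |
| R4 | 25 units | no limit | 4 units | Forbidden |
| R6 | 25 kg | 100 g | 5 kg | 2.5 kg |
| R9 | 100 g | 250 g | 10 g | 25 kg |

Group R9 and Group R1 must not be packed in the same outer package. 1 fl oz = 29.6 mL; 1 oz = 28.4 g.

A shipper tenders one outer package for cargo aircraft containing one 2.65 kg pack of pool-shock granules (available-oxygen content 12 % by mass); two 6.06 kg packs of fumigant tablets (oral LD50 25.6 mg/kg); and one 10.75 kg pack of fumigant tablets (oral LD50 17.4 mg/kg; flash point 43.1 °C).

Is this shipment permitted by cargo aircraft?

No

Pool-shock granules: available-oxygen content 12 % by mass > 8.5 % by mass → Group R6 (Oxidizer).
Fumigant tablets: oral LD50 25.6 mg/kg ≤ 50 mg/kg → Group R9 (Toxic).
The fumigant tablets have oral LD50 17.4 mg/kg, which is ≤ 50 mg/kg, so they are Group R9 (Toxic).
Group R9 net quantity: (two 6.06 kg packs = 12.12 kg) + 10.75 kg = 22.87 kg.
22.87 kg is within the cargo aircraft limit of 25 kg for Group R9.
Group R6 quantity: 2.65 kg.
2.65 kg exceeds the cargo aircraft limit of 2.5 kg for Group R6.
The segregation rule (Group R9 with Group R1) does not apply to Group R9 with Group R6.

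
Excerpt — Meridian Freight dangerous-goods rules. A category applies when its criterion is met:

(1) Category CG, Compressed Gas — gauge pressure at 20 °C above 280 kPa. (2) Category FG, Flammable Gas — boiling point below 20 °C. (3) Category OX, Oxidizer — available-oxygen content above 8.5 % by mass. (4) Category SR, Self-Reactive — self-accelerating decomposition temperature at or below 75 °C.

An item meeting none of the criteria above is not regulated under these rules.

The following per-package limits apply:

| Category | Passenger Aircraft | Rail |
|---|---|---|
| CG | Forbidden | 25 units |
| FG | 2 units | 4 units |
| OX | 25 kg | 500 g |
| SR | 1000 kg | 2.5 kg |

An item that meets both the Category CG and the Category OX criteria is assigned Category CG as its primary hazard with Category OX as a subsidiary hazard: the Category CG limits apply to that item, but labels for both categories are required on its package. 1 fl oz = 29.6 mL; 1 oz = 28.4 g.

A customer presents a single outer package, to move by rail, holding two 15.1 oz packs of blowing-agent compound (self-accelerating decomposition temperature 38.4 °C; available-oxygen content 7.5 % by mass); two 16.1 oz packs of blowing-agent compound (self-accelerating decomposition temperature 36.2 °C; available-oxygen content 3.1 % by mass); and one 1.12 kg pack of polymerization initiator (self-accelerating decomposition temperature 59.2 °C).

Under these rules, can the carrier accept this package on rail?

No

The blowing-agent compound has self-accelerating decomposition temperature 38.4 °C, which is ≤ 75 °C, so it is Category SR (Self-Reactive).
With self-accelerating decomposition temperature 36.2 °C (≤ 75 °C), the blowing-agent compound falls in Category SR.
With self-accelerating decomposition temperature 59.2 °C (≤ 75 °C), the polymerization initiator falls in Category SR.
Category SR net quantity: (two 15.1 oz packs = 857.68 g) + (two 16.1 oz packs = 914.48 g) + 1.12 kg = 2892.16 g.
2892.16 g > 2.5 kg (rail limit, Category SR) — over the limit.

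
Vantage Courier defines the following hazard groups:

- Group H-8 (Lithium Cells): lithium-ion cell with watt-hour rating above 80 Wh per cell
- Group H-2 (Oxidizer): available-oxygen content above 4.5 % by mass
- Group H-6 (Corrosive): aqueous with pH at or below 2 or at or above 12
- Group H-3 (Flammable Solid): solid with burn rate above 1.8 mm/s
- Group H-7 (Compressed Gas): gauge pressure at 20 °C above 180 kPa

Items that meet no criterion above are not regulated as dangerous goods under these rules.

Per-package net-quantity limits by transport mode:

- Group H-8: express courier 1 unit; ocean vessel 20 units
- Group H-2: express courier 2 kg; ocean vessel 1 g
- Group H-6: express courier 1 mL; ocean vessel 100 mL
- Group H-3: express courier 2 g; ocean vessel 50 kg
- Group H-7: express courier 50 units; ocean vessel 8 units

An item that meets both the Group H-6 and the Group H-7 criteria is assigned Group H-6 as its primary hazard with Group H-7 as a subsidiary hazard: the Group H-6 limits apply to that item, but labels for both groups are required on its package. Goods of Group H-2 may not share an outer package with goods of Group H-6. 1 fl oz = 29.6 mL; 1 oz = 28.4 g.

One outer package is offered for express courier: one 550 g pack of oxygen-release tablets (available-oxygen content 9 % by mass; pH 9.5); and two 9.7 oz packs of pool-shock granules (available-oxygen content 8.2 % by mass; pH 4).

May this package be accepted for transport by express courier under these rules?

Oxygen-release tablets: available-oxygen content 9 % by mass > 4.5 % by mass → Group H-2 (Oxidizer).
Pool-shock granules: available-oxygen content 8.2 % by mass > 4.5 % by mass → Group H-2 (Oxidizer).
Group H-2 net quantity: 550 g + (two 9.7 oz packs = 550.96 g) = 1100.96 g.
1100.96 g ≤ 2 kg (express courier limit, Group H-2) — within limit.

Yes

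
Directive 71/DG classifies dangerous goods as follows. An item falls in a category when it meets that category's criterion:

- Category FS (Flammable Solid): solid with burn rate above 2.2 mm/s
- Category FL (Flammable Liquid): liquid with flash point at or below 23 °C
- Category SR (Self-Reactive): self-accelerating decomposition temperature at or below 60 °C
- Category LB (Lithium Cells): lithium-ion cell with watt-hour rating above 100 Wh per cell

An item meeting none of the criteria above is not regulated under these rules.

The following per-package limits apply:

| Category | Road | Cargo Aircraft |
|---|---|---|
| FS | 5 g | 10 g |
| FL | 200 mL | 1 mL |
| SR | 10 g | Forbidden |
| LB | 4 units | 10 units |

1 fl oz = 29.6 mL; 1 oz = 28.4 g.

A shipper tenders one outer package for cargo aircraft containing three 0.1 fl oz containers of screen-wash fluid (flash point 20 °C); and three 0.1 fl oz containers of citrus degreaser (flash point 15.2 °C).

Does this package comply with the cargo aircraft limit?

Screen-wash fluid: flash point 20 °C ≤ 23 °C → Category FL (Flammable Liquid).
Flash point 15.2 °C meets the Category FL criterion (Flammable Liquid), so the citrus degreaser is Category FL.
Category FL net quantity: (three 0.1 fl oz containers = 8.88 mL) + (three 0.1 fl oz containers = 8.88 mL) = 17.76 mL.
17.76 mL > 1 mL (cargo aircraft limit, Category FL) — over the limit.

No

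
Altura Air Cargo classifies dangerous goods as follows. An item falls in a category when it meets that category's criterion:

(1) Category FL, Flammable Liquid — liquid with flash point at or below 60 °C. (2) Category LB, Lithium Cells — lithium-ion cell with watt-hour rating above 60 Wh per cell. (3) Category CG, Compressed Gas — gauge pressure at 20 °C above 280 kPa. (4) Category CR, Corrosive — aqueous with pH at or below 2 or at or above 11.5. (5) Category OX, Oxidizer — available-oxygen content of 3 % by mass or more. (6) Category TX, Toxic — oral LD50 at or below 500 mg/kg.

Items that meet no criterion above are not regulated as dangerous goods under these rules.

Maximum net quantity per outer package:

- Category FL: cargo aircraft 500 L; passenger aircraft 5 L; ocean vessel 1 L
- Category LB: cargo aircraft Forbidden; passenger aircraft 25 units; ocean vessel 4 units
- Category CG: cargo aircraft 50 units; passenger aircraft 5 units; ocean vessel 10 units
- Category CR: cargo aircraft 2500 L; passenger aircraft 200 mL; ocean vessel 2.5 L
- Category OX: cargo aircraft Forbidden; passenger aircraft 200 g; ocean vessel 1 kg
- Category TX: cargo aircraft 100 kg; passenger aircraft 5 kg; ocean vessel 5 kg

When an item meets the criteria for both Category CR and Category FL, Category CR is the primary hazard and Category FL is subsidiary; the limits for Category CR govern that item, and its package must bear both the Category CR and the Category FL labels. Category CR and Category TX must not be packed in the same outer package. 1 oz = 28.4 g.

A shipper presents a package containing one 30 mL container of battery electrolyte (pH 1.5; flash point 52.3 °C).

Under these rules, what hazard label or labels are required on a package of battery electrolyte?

Battery electrolyte: pH 1.5 ≤ 2 → Category CR (Corrosive).
Battery electrolyte: flash point 52.3 °C ≤ 60 °C → Category FL (Flammable Liquid).
By the precedence rule Category CR is primary and Category FL is subsidiary, and that rule requires both labels on the package.

Category CR and FL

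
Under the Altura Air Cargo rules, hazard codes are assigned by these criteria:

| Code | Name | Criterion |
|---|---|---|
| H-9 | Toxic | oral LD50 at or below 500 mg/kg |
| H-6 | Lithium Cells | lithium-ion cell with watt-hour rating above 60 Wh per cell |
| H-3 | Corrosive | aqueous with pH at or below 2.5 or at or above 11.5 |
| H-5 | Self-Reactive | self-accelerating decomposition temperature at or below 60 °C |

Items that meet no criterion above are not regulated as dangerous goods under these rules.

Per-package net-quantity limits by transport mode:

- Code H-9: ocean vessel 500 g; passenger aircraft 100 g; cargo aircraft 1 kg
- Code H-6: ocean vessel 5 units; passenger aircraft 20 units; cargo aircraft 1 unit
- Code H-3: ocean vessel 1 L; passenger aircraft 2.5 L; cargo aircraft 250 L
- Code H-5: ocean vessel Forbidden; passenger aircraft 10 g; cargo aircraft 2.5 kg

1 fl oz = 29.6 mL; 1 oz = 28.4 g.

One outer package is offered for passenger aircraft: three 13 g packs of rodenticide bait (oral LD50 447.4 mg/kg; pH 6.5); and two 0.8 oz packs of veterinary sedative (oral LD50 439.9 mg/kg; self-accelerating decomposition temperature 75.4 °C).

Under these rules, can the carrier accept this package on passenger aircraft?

Oral LD50 447.4 mg/kg meets the Code H-9 criterion (Toxic), so the rodenticide bait is Code H-9.
Veterinary sedative: oral LD50 439.9 mg/kg ≤ 500 mg/kg → Code H-9 (Toxic).
Total Code H-9: (three 13 g packs = 39 g) + (two 0.8 oz packs = 45.44 g) = 84.44 g.
That is within the Code H-9 passenger aircraft limit of 100 g.

Yes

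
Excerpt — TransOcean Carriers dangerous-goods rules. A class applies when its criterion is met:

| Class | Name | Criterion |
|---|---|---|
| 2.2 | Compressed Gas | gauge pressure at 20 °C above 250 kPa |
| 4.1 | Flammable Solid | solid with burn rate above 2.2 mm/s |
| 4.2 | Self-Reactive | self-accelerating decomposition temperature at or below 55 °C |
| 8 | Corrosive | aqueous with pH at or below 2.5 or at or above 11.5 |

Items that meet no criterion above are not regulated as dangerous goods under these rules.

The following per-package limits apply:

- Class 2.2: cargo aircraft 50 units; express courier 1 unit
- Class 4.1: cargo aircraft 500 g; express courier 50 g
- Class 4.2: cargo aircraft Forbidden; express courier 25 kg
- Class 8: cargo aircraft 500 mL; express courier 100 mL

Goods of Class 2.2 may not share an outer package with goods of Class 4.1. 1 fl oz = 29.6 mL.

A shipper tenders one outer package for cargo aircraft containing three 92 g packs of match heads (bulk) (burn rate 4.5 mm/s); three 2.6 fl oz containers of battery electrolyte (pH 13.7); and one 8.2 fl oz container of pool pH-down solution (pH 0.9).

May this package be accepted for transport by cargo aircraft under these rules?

Yes

Burn rate 4.5 mm/s meets the Class 4.1 criterion (Flammable Solid), so the match heads (bulk) are Class 4.1.
Battery electrolyte: pH 13.7 ≥ 11.5 → Class 8 (Corrosive).
With pH 0.9 (≤ 2.5), the pool pH-down solution falls in Class 8.
Class 8 net quantity: (three 2.6 fl oz containers = 230.88 mL) + (one 8.2 fl oz container = 242.72 mL) = 473.6 mL.
473.6 mL ≤ 500 mL (cargo aircraft limit, Class 8) — within limit.
Class 4.1 quantity: three 92 g packs = 276 g.
276 g ≤ 500 g (cargo aircraft limit, Class 4.1) — within limit.
The segregation rule (Class 2.2 with Class 4.1) does not apply to Class 8 with Class 4.1.
Every hazard class is within its cargo aircraft limit and no segregation rule is violated.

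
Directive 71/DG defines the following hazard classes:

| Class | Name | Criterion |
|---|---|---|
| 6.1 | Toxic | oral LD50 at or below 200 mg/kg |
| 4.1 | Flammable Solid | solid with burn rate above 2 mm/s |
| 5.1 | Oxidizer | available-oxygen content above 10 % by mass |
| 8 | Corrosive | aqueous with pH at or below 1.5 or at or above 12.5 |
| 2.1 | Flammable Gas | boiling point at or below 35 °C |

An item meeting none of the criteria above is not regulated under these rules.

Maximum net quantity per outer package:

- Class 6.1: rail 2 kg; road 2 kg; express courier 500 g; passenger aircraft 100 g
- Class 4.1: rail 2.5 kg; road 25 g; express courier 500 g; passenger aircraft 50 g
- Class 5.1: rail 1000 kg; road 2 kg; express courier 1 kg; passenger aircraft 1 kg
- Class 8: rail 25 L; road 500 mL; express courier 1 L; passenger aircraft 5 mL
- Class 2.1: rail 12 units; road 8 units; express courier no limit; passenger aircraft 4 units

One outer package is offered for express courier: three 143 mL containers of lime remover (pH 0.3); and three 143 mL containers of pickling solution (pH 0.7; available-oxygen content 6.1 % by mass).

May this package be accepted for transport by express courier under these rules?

Yes

The lime remover has pH 0.3, which is ≤ 1.5, so it is Class 8 (Corrosive).
With pH 0.7 (≤ 1.5), the pickling solution falls in Class 8.
Class 8 net quantity: (three 143 mL containers = 429 mL) + (three 143 mL containers = 429 mL) = 858 mL.
That is within the Class 8 express courier limit of 1 L.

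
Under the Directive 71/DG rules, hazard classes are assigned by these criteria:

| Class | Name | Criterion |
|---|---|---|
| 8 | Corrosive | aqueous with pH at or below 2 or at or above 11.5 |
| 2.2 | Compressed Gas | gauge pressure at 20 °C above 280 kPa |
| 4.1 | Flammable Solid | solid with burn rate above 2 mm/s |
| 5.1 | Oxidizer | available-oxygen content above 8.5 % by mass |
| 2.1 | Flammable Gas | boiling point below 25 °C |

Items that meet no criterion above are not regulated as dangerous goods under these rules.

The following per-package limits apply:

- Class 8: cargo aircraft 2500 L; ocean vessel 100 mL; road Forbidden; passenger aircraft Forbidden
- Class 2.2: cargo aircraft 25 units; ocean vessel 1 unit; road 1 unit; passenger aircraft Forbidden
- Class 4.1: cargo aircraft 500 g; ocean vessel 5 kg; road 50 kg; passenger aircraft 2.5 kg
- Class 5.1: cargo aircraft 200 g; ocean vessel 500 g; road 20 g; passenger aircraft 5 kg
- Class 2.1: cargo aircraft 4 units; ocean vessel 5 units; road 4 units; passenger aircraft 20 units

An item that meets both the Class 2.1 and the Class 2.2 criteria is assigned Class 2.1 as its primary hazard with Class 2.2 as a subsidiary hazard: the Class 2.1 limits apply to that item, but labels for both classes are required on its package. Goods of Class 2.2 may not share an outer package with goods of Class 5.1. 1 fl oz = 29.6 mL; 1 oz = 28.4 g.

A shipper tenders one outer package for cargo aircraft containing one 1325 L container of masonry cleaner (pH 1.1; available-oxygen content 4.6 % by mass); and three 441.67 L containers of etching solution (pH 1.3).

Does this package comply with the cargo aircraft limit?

No

Masonry cleaner: pH 1.1 ≤ 2 → Class 8 (Corrosive).
With pH 1.3 (≤ 2), the etching solution falls in Class 8.
Total Class 8: 1325 L + (three 441.67 L containers = 1325.01 L) = 2650.01 L.
That exceeds the Class 8 cargo aircraft limit of 2500 L.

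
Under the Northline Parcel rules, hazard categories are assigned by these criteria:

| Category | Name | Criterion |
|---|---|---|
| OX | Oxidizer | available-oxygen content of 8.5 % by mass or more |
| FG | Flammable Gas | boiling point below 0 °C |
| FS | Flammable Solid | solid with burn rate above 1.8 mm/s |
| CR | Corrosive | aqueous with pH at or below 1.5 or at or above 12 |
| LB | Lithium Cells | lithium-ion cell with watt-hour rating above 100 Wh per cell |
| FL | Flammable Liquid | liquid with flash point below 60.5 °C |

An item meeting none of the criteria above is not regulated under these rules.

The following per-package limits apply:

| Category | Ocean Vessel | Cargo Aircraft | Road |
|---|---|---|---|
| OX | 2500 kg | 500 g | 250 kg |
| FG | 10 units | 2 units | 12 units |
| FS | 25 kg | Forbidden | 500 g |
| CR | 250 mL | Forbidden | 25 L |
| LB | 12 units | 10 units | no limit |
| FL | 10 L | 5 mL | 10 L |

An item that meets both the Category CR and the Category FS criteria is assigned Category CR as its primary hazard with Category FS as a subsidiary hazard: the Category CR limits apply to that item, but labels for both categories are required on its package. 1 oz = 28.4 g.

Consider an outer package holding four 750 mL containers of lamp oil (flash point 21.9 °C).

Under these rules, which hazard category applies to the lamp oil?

Category FL

Flash point 21.9 °C meets the Category FL criterion (Flammable Liquid), so the lamp oil is Category FL.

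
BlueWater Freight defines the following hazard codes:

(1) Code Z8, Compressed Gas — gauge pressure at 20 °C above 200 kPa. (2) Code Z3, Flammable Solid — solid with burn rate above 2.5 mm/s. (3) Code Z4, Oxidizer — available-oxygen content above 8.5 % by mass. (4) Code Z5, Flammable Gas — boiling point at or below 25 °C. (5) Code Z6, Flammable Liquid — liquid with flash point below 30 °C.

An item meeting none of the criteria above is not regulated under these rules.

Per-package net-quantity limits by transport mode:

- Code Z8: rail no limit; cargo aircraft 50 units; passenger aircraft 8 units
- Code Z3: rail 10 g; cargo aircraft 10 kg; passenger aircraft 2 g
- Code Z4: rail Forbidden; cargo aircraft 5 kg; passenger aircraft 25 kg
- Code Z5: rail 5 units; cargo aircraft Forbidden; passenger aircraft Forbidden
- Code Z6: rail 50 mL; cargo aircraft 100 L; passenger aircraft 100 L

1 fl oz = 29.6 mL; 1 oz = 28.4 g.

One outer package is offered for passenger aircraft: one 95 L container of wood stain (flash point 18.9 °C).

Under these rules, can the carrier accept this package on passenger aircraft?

Yes

The wood stain has flash point 18.9 °C, which is < 30 °C, so it is Code Z6 (Flammable Liquid).
Code Z6 quantity: 95 L.
That is within the Code Z6 passenger aircraft limit of 100 L.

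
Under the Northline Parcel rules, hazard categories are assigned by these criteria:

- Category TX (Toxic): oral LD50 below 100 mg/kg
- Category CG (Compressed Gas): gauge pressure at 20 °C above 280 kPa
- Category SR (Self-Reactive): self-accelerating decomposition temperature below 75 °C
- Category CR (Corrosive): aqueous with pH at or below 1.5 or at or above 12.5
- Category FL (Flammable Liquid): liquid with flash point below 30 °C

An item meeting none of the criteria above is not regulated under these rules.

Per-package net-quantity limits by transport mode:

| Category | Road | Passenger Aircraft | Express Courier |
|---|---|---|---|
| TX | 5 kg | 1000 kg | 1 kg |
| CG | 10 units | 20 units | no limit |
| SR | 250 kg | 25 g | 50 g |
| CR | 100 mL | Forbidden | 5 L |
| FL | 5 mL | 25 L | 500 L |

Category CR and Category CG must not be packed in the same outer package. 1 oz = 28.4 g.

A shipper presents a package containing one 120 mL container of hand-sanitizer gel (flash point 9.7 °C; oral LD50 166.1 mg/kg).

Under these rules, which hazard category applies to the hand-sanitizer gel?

The hand-sanitizer gel has flash point 9.7 °C, which is < 30 °C, so it is Category FL (Flammable Liquid).

Category FL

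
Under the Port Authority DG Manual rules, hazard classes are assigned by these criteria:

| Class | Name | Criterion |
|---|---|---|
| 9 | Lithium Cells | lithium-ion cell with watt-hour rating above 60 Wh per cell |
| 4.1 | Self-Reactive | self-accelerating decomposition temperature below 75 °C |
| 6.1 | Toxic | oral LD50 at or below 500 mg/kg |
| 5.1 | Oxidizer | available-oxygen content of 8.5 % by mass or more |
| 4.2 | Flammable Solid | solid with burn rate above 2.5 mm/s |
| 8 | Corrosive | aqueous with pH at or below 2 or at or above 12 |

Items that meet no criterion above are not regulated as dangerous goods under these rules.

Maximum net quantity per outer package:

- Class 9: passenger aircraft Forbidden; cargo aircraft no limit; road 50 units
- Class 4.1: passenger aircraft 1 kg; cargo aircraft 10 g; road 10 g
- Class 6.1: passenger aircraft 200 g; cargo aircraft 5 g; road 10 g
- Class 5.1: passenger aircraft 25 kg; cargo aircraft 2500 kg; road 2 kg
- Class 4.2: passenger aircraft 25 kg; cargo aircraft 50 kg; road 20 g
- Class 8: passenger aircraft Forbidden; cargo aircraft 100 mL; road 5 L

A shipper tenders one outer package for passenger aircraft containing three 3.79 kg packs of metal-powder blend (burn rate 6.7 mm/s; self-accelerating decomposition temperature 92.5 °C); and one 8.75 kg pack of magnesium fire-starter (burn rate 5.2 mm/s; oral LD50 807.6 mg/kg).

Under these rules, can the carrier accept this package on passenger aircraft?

With burn rate 6.7 mm/s (> 2.5 mm/s), the metal-powder blend falls in Class 4.2.
Burn rate 5.2 mm/s meets the Class 4.2 criterion (Flammable Solid), so the magnesium fire-starter is Class 4.2.
Total Class 4.2: (three 3.79 kg packs = 11.37 kg) + 8.75 kg = 20.12 kg.
20.12 kg ≤ 25 kg (passenger aircraft limit, Class 4.2) — within limit.

Yes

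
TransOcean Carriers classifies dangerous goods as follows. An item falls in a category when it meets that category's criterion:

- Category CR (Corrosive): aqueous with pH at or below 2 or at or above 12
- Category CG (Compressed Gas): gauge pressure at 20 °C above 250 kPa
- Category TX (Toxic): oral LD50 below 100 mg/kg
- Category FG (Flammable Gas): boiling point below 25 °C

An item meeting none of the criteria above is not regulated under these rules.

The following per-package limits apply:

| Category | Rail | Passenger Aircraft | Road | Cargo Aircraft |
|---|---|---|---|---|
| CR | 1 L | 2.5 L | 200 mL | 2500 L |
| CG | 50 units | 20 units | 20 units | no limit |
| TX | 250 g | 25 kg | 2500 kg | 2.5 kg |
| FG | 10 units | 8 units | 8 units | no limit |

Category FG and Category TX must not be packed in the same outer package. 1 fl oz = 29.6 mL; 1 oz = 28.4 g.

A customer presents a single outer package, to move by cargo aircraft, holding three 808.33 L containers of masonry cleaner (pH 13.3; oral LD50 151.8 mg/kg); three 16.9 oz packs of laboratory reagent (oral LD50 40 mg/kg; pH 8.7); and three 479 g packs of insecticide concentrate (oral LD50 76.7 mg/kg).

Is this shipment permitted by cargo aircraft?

The masonry cleaner has pH 13.3, which is ≥ 12, so it is Category CR (Corrosive).
Oral LD50 40 mg/kg meets the Category TX criterion (Toxic), so the laboratory reagent is Category TX.
With oral LD50 76.7 mg/kg (< 100 mg/kg), the insecticide concentrate falls in Category TX.
Total Category TX: (three 16.9 oz packs = 1439.88 g) + (three 479 g packs = 1.437 kg) = 2876.88 g.
That exceeds the Category TX cargo aircraft limit of 2.5 kg.
Category CR quantity: three 808.33 L containers = 2424.99 L.
2424.99 L ≤ 2500 L (cargo aircraft limit, Category CR) — within limit.
The segregation rule (Category FG with Category TX) does not apply to Category TX with Category CR.

No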